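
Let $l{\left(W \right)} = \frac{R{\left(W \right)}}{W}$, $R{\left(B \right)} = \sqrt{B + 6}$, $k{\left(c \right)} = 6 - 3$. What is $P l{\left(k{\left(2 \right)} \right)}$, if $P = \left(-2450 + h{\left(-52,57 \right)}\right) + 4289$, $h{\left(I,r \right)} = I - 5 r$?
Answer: $1502$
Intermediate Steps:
$k{\left(c \right)} = 3$ ($k{\left(c \right)} = 6 - 3 = 3$)
$R{\left(B \right)} = \sqrt{6 + B}$
$P = 1502$ ($P = \left(-2450 - 337\right) + 4289 = -2787 + 4289 = 1502$)
$l{\left(W \right)} = \frac{\sqrt{6 + W}}{W}$
$P l{\left(k{\left(2 \right)} \right)} = 1502 \frac{\sqrt{6 + 3}}{3} = 1502 \frac{\sqrt{9}}{3} = 1502 \cdot \frac{1}{3} \cdot 3 = 1502 \cdot 1 = 1502$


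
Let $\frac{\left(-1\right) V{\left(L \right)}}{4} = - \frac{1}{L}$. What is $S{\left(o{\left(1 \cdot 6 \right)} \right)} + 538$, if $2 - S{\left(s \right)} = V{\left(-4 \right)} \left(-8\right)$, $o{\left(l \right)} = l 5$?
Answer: $532$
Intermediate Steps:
$o{\left(l \right)} = 5 l$
$V{\left(L \right)} = \frac{4}{L}$ ($V{\left(L \right)} = - 4 \left(- \frac{1}{L}\right) = \frac{4}{L}$)
$S{\left(s \right)} = -6$ ($S{\left(s \right)} = 2 - \frac{4}{-4} \left(-8\right) = 2 - 4 \left(- \frac{1}{4}\right) \left(-8\right) = 2 - \left(-1\right) \left(-8\right) = 2 - 8 = -6$)
$S{\left(o{\left(1 \cdot 6 \right)} \right)} + 538 = -6 + 538 = 532$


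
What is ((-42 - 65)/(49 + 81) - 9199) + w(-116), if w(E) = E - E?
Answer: -1195977/130 ≈ -9199.8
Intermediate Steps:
w(E) = 0
((-42 - 65)/(49 + 81) - 9199) + w(-116) = ((-42 - 65)/(49 + 81) - 9199) + 0 = (-107/130 - 9199) + 0 = -1195977/130 + 0 = -1195977/130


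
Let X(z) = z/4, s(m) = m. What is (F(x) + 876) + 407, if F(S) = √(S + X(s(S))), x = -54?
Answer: 1283 + 3*I*√30/2 ≈ 1283.0 + 8.2158*I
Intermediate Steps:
X(z) = z/4 (X(z) = z*(¼) = z/4)
F(S) = √5*√S/2 (F(S) = √(S + S/4) = √(5*S/4) = √5*√S/2)
(F(x) + 876) + 407 = (√5*√(-54)/2 + 876) + 407 = (√5*(3*I*√6)/2 + 876) + 407 = (3*I*√30/2 + 876) + 407 = (876 + 3*I*√30/2) + 407 = 1283 + 3*I*√30/2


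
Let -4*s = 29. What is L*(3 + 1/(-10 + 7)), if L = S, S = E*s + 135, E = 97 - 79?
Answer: 12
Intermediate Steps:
s = -29/4 (s = -1/4*29 = -29/4 ≈ -7.2500)
E = 18
S = 9/2 (S = 18*(-29/4) + 135 = -261/2 + 135 = 9/2 ≈ 4.5000)
L = 9/2 ≈ 4.5000
L*(3 + 1/(-10 + 7)) = 9*(3 + 1/(-10 + 7))/2 = 9*(3 + 1/(-3))/2 = 9*(3 - 1/3)/2 = (9/2)*(8/3) = 12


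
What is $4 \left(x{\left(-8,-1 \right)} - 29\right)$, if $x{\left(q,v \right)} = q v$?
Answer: $-84$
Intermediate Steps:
$4 \left(x{\left(-8,-1 \right)} - 29\right) = 4 \left(\left(-8\right) \left(-1\right) - 29\right) = 4 \left(8 - 29\right) = 4 \left(-21\right) = -84$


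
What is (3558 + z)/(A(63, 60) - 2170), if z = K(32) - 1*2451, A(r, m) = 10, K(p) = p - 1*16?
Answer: -1123/2160 ≈ -0.51991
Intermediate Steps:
K(p) = -16 + p (K(p) = p - 16 = -16 + p)
z = -2435 (z = (-16 + 32) - 1*2451 = 16 - 2451 = -2435)
(3558 + z)/(A(63, 60) - 2170) = (3558 - 2435)/(10 - 2170) = 1123/(-2160) = 1123*(-1/2160) = -1123/2160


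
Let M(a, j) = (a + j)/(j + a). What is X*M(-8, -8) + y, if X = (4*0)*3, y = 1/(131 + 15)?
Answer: 1/146 ≈ 0.0068493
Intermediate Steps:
M(a, j) = 1 (M(a, j) = (a + j)/(a + j) = 1)
y = 1/146 ≈ 0.0068493
X = 0 (X = 0*3 = 0)
X*M(-8, -8) + y = 0*1 + 1/146 = 0 + 1/146 = 1/146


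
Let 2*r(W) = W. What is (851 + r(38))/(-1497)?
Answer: -290/499 ≈ -0.58116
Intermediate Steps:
r(W) = W/2
(851 + r(38))/(-1497) = (851 + (½)*38)/(-1497) = (851 + 19)*(-1/1497) = 870*(-1/1497) = -290/499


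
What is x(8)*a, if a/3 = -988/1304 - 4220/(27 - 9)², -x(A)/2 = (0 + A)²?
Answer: 23291968/4401 ≈ 5292.4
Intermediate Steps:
x(A) = -2*A² (x(A) = -2*(0 + A)² = -2*A²)
a = -363937/8802 (a = 3*(-988/1304 - 4220/(27 - 9)²) = 3*(-988*1/1304 - 4220/(18²)) = 3*(-247/326 - 4220/324) = 3*(-247/326 - 4220*1/324) = 3*(-247/326 - 1055/81) = 3*(-363937/26406) = -363937/8802 ≈ -41.347)
x(8)*a = -2*8²*(-363937/8802) = -2*64*(-363937/8802) = -128*(-363937/8802) = 23291968/4401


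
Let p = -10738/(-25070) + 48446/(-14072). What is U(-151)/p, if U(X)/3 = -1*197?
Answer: 52123989660/265859021 ≈ 196.06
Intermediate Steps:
U(X) = -591 (U(X) = 3*(-1*197) = 3*(-197) = -591)
p = -265859021/88196260 (p = -10738*(-1/25070) + 48446*(-1/14072) = 5369/12535 - 24223/7036 = -265859021/88196260 ≈ -3.0144)
U(-151)/p = -591/(-265859021/88196260) = -591*(-88196260/265859021) = 52123989660/265859021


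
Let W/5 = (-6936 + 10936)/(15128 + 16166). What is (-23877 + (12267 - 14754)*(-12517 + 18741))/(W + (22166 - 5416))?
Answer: -16171659557/17473150 ≈ -925.51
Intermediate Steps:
W = 10000/15647 (W = 5*((-6936 + 10936)/(15128 + 16166)) = 5*(4000/31294) = 5*(4000*(1/31294)) = 5*(2000/15647) = 10000/15647 ≈ 0.63910)
(-23877 + (12267 - 14754)*(-12517 + 18741))/(W + (22166 - 5416)) = (-23877 + (12267 - 14754)*(-12517 + 18741))/(10000/15647 + (22166 - 5416)) = (-23877 - 2487*6224)/(10000/15647 + 16750) = (-23877 - 15479088)/(262097250/15647) = -15502965*15647/262097250 = -16171659557/17473150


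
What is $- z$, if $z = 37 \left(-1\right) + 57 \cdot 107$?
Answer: $-6062$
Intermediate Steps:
$z = 6062$ ($z = -37 + 6099 = 6062$)
$- z = \left(-1\right) 6062 = -6062$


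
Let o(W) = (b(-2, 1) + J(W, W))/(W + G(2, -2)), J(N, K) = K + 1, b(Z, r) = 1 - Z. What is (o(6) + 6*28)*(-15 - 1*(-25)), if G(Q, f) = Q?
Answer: 3385/2 ≈ 1692.5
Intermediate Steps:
J(N, K) = 1 + K
o(W) = (4 + W)/(2 + W) (o(W) = ((1 - 1*(-2)) + (1 + W))/(W + 2) = ((1 + 2) + (1 + W))/(2 + W) = (3 + (1 + W))/(2 + W) = (4 + W)/(2 + W))
(o(6) + 6*28)*(-15 - 1*(-25)) = ((4 + 6)/(2 + 6) + 6*28)*(-15 - 1*(-25)) = (10/8 + 168)*(-15 + 25) = ((⅛)*10 + 168)*10 = (5/4 + 168)*10 = (677/4)*10 = 3385/2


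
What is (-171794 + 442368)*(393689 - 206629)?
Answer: 50613572440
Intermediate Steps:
(-171794 + 442368)*(393689 - 206629) = 270574*187060 = 50613572440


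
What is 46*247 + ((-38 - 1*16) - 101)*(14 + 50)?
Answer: 1442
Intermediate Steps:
46*247 + ((-38 - 1*16) - 101)*(14 + 50) = 11362 + ((-38 - 16) - 101)*64 = 11362 + (-54 - 101)*64 = 11362 - 155*64 = 11362 - 9920 = 1442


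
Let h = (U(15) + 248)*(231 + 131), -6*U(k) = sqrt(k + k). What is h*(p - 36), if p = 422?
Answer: 34653536 - 69866*sqrt(30)/3 ≈ 3.4526e+7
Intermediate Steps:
U(k) = -sqrt(2)*sqrt(k)/6 (U(k) = -sqrt(k + k)/6 = -sqrt(2)*sqrt(k)/6)
h = 89776 - 181*sqrt(30)/3 (h = (-sqrt(2)*sqrt(15)/6 + 248)*(231 + 131) = (-sqrt(30)/6 + 248)*362 = (248 - sqrt(30)/6)*362 = 89776 - 181*sqrt(30)/3 ≈ 89446.)
h*(p - 36) = (89776 - 181*sqrt(30)/3)*(422 - 36) = (89776 - 181*sqrt(30)/3)*386 = 34653536 - 69866*sqrt(30)/3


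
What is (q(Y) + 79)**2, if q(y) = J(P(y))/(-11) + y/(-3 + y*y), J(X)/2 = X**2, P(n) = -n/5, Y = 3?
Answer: 1908728721/302500 ≈ 6309.8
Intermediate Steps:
P(n) = -n/5
J(X) = 2*X**2
q(y) = -2*y**2/275 + y/(-3 + y**2) (q(y) = (2*(-y/5)**2)/(-11) + y/(-3 + y*y) = (2*(y**2/25))*(-1/11) + y/(-3 + y**2) = (2*y**2/25)*(-1/11) + y/(-3 + y**2) = -2*y**2/275 + y/(-3 + y**2))
(q(Y) + 79)**2 = ((1/275)*3*(275 - 2*3**3 + 6*3)/(-3 + 3**2) + 79)**2 = ((1/275)*3*(275 - 2*27 + 18)/(-3 + 9) + 79)**2 = ((1/275)*3*(275 - 54 + 18)/6 + 79)**2 = ((1/275)*3*(1/6)*239 + 79)**2 = (239/550 + 79)**2 = (43689/550)**2 = 1908728721/302500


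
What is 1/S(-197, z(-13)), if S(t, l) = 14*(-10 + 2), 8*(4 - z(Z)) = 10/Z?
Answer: -1/112 ≈ -0.0089286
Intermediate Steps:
z(Z) = 4 - 5/(4*Z)
S(t, l) = -112 (S(t, l) = 14*(-8) = -112)
1/S(-197, z(-13)) = 1/(-112) = -1/112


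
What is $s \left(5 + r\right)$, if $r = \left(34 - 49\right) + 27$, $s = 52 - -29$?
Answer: $1377$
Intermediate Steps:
$s = 81$ ($s = 52 + 29 = 81$)
$r = 12$ ($r = -15 + 27 = 12$)
$s \left(5 + r\right) = 81 \left(5 + 12\right) = 81 \cdot 17 = 1377$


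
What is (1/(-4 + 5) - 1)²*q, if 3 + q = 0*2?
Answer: 0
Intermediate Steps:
q = -3 (q = -3 + 0*2 = -3 + 0 = -3)
(1/(-4 + 5) - 1)²*q = (1/(-4 + 5) - 1)²*(-3) = (1/1 - 1)²*(-3) = (1 - 1)²*(-3) = 0²*(-3) = 0*(-3) = 0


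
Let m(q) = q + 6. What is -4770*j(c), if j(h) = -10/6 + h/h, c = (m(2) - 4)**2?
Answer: 3180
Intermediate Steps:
m(q) = 6 + q
c = 16 (c = ((6 + 2) - 4)**2 = (8 - 4)**2 = 4**2 = 16)
j(h) = -2/3 (j(h) = -10*1/6 + 1 = -5/3 + 1 = -2/3)
-4770*j(c) = -4770*(-2/3) = 3180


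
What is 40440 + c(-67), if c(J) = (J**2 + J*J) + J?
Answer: 49351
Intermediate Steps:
c(J) = J + 2*J**2 (c(J) = (J**2 + J**2) + J = 2*J**2 + J = J + 2*J**2)
40440 + c(-67) = 40440 - 67*(1 + 2*(-67)) = 40440 - 67*(1 - 134) = 40440 - 67*(-133) = 40440 + 8911 = 49351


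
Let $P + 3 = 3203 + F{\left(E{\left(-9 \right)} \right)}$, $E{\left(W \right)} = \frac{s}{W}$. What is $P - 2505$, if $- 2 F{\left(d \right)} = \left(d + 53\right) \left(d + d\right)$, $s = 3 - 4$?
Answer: $\frac{55817}{81} \approx 689.1$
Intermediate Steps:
$s = -1$
$E{\left(W \right)} = - \frac{1}{W}$
$F{\left(d \right)} = - d \left(53 + d\right)$ ($F{\left(d \right)} = - \frac{\left(d + 53\right) \left(d + d\right)}{2} = - \frac{\left(53 + d\right) 2 d}{2} = - \frac{2 d \left(53 + d\right)}{2} = - d \left(53 + d\right)$)
$P = \frac{258722}{81}$ ($P = -3 + \left(3203 - - \frac{1}{-9} \left(53 - \frac{1}{-9}\right)\right) = -3 + \left(3203 - \left(-1\right) \left(- \frac{1}{9}\right) \left(53 - - \frac{1}{9}\right)\right) = -3 + \left(3203 - \frac{53 + \frac{1}{9}}{9}\right) = -3 + \left(3203 - \frac{1}{9} \cdot \frac{478}{9}\right) = -3 + \left(3203 - \frac{478}{81}\right) = -3 + \frac{258965}{81} = \frac{258722}{81} \approx 3194.1$)
$P - 2505 = \frac{258722}{81} - 2505 = \frac{55817}{81}$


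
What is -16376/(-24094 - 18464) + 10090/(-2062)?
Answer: -98910727/21938649 ≈ -4.5085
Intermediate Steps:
-16376/(-24094 - 18464) + 10090/(-2062) = -16376/(-42558) + 10090*(-1/2062) = -16376*(-1/42558) - 5045/1031 = 8188/21279 - 5045/1031 = -98910727/21938649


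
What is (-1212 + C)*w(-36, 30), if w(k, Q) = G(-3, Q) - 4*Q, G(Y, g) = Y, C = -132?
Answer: 165312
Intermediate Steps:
w(k, Q) = -3 - 4*Q
(-1212 + C)*w(-36, 30) = (-1212 - 132)*(-3 - 4*30) = -1344*(-3 - 120) = -1344*(-123) = 165312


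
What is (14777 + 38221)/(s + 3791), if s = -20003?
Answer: -8833/2702 ≈ -3.2691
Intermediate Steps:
(14777 + 38221)/(s + 3791) = (14777 + 38221)/(-20003 + 3791) = 52998/(-16212) = 52998*(-1/16212) = -8833/2702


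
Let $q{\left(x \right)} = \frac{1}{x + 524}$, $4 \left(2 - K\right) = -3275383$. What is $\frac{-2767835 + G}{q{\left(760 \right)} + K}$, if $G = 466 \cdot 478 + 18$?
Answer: $- \frac{816967149}{262850128} \approx -3.1081$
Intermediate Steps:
$K = \frac{3275391}{4}$ ($K = 2 - - \frac{3275383}{4} = 2 + \frac{3275383}{4} = \frac{3275391}{4} \approx 8.1885 \cdot 10^{5}$)
$G = 222766$ ($G = 222748 + 18 = 222766$)
$q{\left(x \right)} = \frac{1}{524 + x}$
$\frac{-2767835 + G}{q{\left(760 \right)} + K} = \frac{-2767835 + 222766}{\frac{1}{524 + 760} + \frac{3275391}{4}} = - \frac{2545069}{\frac{1}{1284} + \frac{3275391}{4}} = - \frac{2545069}{\frac{262850128}{321}} = \left(-2545069\right) \frac{321}{262850128} = - \frac{816967149}{262850128}$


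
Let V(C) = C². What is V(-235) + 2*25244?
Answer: 105713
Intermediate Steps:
V(-235) + 2*25244 = (-235)² + 2*25244 = 55225 + 50488 = 105713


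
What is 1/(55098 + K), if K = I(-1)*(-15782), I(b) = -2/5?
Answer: 5/307054 ≈ 1.6284e-5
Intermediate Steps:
I(b) = -⅖ (I(b) = -2*⅕ = -⅖)
K = 31564/5 (K = -⅖*(-15782) = 31564/5 ≈ 6312.8)
1/(55098 + K) = 1/(55098 + 31564/5) = 1/(307054/5) = 5/307054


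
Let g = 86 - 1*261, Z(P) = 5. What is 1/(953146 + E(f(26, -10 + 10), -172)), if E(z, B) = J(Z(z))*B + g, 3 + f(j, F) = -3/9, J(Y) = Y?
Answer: 1/952111 ≈ 1.0503e-6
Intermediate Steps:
f(j, F) = -10/3 (f(j, F) = -3 - 3/9 = -3 - 3*⅑ = -3 - ⅓ = -10/3)
g = -175 (g = 86 - 261 = -175)
E(z, B) = -175 + 5*B (E(z, B) = 5*B - 175 = -175 + 5*B)
1/(953146 + E(f(26, -10 + 10), -172)) = 1/(953146 + (-175 + 5*(-172))) = 1/(953146 + (-175 - 860)) = 1/(953146 - 1035) = 1/952111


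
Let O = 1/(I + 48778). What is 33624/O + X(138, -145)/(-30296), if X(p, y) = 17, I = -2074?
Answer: 47576089967599/30296 ≈ 1.5704e+9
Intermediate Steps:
O = 1/46704 (O = 1/(-2074 + 48778) = 1/46704 ≈ 2.1411e-5)
33624/O + X(138, -145)/(-30296) = 33624/(1/46704) + 17/(-30296) = 33624*46704 + 17*(-1/30296) = 1570375296 - 17/30296 = 47576089967599/30296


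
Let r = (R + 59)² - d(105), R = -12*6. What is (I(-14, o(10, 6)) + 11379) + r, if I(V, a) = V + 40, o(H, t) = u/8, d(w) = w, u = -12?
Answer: 11469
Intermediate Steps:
R = -72
o(H, t) = -3/2 (o(H, t) = -12/8 = -12*⅛ = -3/2)
I(V, a) = 40 + V
r = 64 (r = (-72 + 59)² - 1*105 = (-13)² - 105 = 169 - 105 = 64)
(I(-14, o(10, 6)) + 11379) + r = ((40 - 14) + 11379) + 64 = (26 + 11379) + 64 = 11405 + 64 = 11469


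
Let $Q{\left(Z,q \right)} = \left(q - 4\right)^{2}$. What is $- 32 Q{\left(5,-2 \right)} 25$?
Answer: $-28800$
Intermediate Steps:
$Q{\left(Z,q \right)} = \left(-4 + q\right)^{2}$
$- 32 Q{\left(5,-2 \right)} 25 = - 32 \left(-4 - 2\right)^{2} \cdot 25 = - 32 \left(-6\right)^{2} \cdot 25 = \left(-32\right) 36 \cdot 25 = \left(-1152\right) 25 = -28800$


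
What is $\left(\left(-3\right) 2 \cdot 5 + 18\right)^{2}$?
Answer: $144$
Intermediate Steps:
$\left(\left(-3\right) 2 \cdot 5 + 18\right)^{2} = \left(\left(-6\right) 5 + 18\right)^{2} = \left(-30 + 18\right)^{2} = \left(-12\right)^{2} = 144$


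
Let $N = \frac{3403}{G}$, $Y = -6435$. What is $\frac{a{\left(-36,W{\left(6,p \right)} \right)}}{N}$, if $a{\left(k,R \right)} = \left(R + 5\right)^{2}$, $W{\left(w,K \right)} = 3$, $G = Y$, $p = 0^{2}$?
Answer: $- \frac{411840}{3403} \approx -121.02$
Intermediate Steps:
$p = 0$
$G = -6435$
$a{\left(k,R \right)} = \left(5 + R\right)^{2}$
$N = - \frac{3403}{6435}$ ($N = \frac{3403}{-6435} = 3403 \left(- \frac{1}{6435}\right) = - \frac{3403}{6435} \approx -0.52883$)
$\frac{a{\left(-36,W{\left(6,p \right)} \right)}}{N} = \frac{\left(5 + 3\right)^{2}}{- \frac{3403}{6435}} = 8^{2} \left(- \frac{6435}{3403}\right) = 64 \left(- \frac{6435}{3403}\right) = - \frac{411840}{3403}$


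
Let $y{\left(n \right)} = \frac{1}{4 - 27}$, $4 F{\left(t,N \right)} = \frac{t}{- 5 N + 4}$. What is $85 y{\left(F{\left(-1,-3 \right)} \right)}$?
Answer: $- \frac{85}{23} \approx -3.6957$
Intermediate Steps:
$F{\left(t,N \right)} = \frac{t}{4 \left(4 - 5 N\right)}$ ($F{\left(t,N \right)} = \frac{t \frac{1}{- 5 N + 4}}{4} = \frac{t \frac{1}{4 - 5 N}}{4} = \frac{t}{4 \left(4 - 5 N\right)}$)
$y{\left(n \right)} = - \frac{1}{23}$ ($y{\left(n \right)} = \frac{1}{-23} = - \frac{1}{23}$)
$85 y{\left(F{\left(-1,-3 \right)} \right)} = 85 \left(- \frac{1}{23}\right) = - \frac{85}{23}$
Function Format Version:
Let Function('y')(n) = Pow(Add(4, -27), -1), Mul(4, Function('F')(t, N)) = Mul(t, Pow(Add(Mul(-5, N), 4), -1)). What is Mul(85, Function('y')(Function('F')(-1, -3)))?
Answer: Rational(-85, 23) ≈ -3.6957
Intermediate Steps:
Function('F')(t, N) = Mul(Rational(1, 4), t, Pow(Add(4, Mul(-5, N)), -1)) (Function('F')(t, N) = Mul(Rational(1, 4), Mul(t, Pow(Add(Mul(-5, N), 4), -1))) = Mul(Rational(1, 4), Mul(t, Pow(Add(4, Mul(-5, N)), -1))) = Mul(Rational(1, 4), t, Pow(Add(4, Mul(-5, N)), -1)))
Function('y')(n) = Rational(-1, 23) (Function('y')(n) = Pow(-23, -1) = Rational(-1, 23))
Mul(85, Function('y')(Function('F')(-1, -3))) = Mul(85, Rational(-1, 23)) = Rational(-85, 23)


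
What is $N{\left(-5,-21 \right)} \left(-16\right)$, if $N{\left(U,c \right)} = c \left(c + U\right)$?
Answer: $-8736$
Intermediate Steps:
$N{\left(U,c \right)} = c \left(U + c\right)$
$N{\left(-5,-21 \right)} \left(-16\right) = - 21 \left(-5 - 21\right) \left(-16\right) = \left(-21\right) \left(-26\right) \left(-16\right) = 546 \left(-16\right) = -8736$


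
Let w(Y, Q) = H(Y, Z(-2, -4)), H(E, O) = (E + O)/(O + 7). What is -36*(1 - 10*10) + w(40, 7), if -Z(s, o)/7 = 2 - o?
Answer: 124742/35 ≈ 3564.1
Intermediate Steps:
Z(s, o) = -14 + 7*o (Z(s, o) = -7*(2 - o) = -14 + 7*o)
H(E, O) = (E + O)/(7 + O)
w(Y, Q) = 6/5 - Y/35 (w(Y, Q) = (Y + (-14 + 7*(-4)))/(7 + (-14 + 7*(-4))) = (Y + (-14 - 28))/(7 + (-14 - 28)) = (Y - 42)/(7 - 42) = (-42 + Y)/(-35) = -(-42 + Y)/35 = 6/5 - Y/35)
-36*(1 - 10*10) + w(40, 7) = -36*(1 - 10*10) + (6/5 - 1/35*40) = -36*(1 - 100) + (6/5 - 8/7) = -36*(-99) + 2/35 = 3564 + 2/35 = 124742/35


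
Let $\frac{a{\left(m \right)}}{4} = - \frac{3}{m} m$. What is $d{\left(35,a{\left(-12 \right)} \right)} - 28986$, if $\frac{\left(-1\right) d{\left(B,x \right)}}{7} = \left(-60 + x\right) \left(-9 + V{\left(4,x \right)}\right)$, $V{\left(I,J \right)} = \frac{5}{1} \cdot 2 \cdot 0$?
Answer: $-33522$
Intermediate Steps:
$V{\left(I,J \right)} = 0$ ($V{\left(I,J \right)} = 5 \cdot 1 \cdot 2 \cdot 0 = 5 \cdot 2 \cdot 0 = 10 \cdot 0 = 0$)
$a{\left(m \right)} = -12$ ($a{\left(m \right)} = 4 - \frac{3}{m} m = 4 \left(-3\right) = -12$)
$d{\left(B,x \right)} = -3780 + 63 x$ ($d{\left(B,x \right)} = - 7 \left(-60 + x\right) \left(-9 + 0\right) = - 7 \left(-60 + x\right) \left(-9\right) = - 7 \left(540 - 9 x\right) = -3780 + 63 x$)
$d{\left(35,a{\left(-12 \right)} \right)} - 28986 = \left(-3780 + 63 \left(-12\right)\right) - 28986 = \left(-3780 - 756\right) - 28986 = -4536 - 28986 = -33522$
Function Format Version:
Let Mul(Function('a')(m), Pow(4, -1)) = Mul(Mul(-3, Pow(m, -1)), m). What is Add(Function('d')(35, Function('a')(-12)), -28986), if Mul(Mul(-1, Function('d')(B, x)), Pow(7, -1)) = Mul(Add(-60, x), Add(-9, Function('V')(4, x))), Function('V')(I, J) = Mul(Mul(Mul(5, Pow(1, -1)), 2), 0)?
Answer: -33522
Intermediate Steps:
Function('V')(I, J) = 0 (Function('V')(I, J) = Mul(Mul(Mul(5, 1), 2), 0) = Mul(Mul(5, 2), 0) = Mul(10, 0) = 0)
Function('a')(m) = -12 (Function('a')(m) = Mul(4, Mul(Mul(-3, Pow(m, -1)), m)) = Mul(4, -3) = -12)
Function('d')(B, x) = Add(-3780, Mul(63, x)) (Function('d')(B, x) = Mul(-7, Mul(Add(-60, x), Add(-9, 0))) = Mul(-7, Mul(Add(-60, x), -9)) = Mul(-7, Add(540, Mul(-9, x))) = Add(-3780, Mul(63, x)))
Add(Function('d')(35, Function('a')(-12)), -28986) = Add(Add(-3780, Mul(63, -12)), -28986) = Add(Add(-3780, -756), -28986) = Add(-4536, -28986) = -33522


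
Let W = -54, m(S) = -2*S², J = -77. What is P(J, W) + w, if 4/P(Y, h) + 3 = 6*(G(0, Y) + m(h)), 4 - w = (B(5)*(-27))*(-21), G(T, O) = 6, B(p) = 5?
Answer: -98968933/34959 ≈ -2831.0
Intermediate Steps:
w = -2831 (w = 4 - 5*(-27)*(-21) = 4 - (-135)*(-21) = 4 - 1*2835 = 4 - 2835 = -2831)
P(Y, h) = 4/(33 - 12*h²) (P(Y, h) = 4/(-3 + 6*(6 - 2*h²)) = 4/(-3 + (36 - 12*h²)) = 4/(33 - 12*h²))
P(J, W) + w = 4/(3*(11 - 4*(-54)²)) - 2831 = 4/(3*(11 - 4*2916)) - 2831 = 4/(3*(11 - 11664)) - 2831 = (4/3)/(-11653) - 2831 = (4/3)*(-1/11653) - 2831 = -4/34959 - 2831 = -98968933/34959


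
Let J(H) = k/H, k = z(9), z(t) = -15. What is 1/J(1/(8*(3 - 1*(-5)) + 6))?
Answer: -1/1050 ≈ -0.00095238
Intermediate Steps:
k = -15
J(H) = -15/H
1/J(1/(8*(3 - 1*(-5)) + 6)) = 1/(-(90 + 120*(3 - 1*(-5)))) = 1/(-(90 + 120*(3 + 5))) = 1/(-15/(1/(8*8 + 6))) = 1/(-15/(1/(64 + 6))) = 1/(-15/(1/70)) = 1/(-15/1/70) = 1/(-15*70) = 1/(-1050) = -1/1050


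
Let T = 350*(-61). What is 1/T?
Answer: -1/21350 ≈ -4.6838e-5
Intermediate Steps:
T = -21350
1/T = 1/(-21350) = -1/21350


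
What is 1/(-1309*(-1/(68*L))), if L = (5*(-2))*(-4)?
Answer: 160/77 ≈ 2.0779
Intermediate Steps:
L = 40 (L = -10*(-4) = 40)
1/(-1309*(-1/(68*L))) = 1/(-1309/((17*(-4))*40)) = 1/(-1309/((-68*40))) = 1/(-1309/(-2720)) = 1/(-1309*(-1/2720)) = 1/(77/160) = 160/77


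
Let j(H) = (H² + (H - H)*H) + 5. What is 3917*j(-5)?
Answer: 117510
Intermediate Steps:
j(H) = 5 + H² (j(H) = (H² + 0*H) + 5 = (H² + 0) + 5 = H² + 5 = 5 + H²)
3917*j(-5) = 3917*(5 + (-5)²) = 3917*(5 + 25) = 3917*30 = 117510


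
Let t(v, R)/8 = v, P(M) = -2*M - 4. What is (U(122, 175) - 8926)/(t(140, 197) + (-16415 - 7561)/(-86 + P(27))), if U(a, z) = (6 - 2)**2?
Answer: -17820/2573 ≈ -6.9258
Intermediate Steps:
P(M) = -4 - 2*M
t(v, R) = 8*v
U(a, z) = 16 (U(a, z) = 4**2 = 16)
(U(122, 175) - 8926)/(t(140, 197) + (-16415 - 7561)/(-86 + P(27))) = (16 - 8926)/(8*140 + (-16415 - 7561)/(-86 + (-4 - 2*27))) = -8910/(1120 - 23976/(-86 + (-4 - 54))) = -8910/(1120 - 23976/(-86 - 58)) = -8910/(1120 - 23976/(-144)) = -8910/(1120 - 23976*(-1/144)) = -8910/(1120 + 333/2) = -8910/2573/2 = -8910*2/2573 = -17820/2573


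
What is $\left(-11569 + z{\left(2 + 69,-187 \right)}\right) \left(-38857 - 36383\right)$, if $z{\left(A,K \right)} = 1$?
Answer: $870376320$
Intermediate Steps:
$\left(-11569 + z{\left(2 + 69,-187 \right)}\right) \left(-38857 - 36383\right) = \left(-11569 + 1\right) \left(-38857 - 36383\right) = \left(-11568\right) \left(-75240\right) = 870376320$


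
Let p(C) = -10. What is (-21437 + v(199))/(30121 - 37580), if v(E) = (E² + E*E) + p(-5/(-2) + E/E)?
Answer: -57755/7459 ≈ -7.7430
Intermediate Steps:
v(E) = -10 + 2*E² (v(E) = (E² + E*E) - 10 = (E² + E²) - 10 = 2*E² - 10 = -10 + 2*E²)
(-21437 + v(199))/(30121 - 37580) = (-21437 + (-10 + 2*199²))/(30121 - 37580) = (-21437 + (-10 + 2*39601))/(-7459) = (-21437 + (-10 + 79202))*(-1/7459) = (-21437 + 79192)*(-1/7459) = 57755*(-1/7459) = -57755/7459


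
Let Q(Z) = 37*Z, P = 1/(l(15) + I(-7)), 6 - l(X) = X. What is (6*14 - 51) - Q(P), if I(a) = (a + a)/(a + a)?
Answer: 301/8 ≈ 37.625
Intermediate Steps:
l(X) = 6 - X
I(a) = 1 (I(a) = (2*a)/((2*a)) = (2*a)*(1/(2*a)) = 1)
P = -1/8 (P = 1/((6 - 1*15) + 1) = 1/((6 - 15) + 1) = 1/(-9 + 1) = 1/(-8) = -1/8 ≈ -0.12500)
(6*14 - 51) - Q(P) = (6*14 - 51) - 37*(-1)/8 = (84 - 51) - 1*(-37/8) = 33 + 37/8 = 301/8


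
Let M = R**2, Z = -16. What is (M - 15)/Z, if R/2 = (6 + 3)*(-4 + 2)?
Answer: -1281/16 ≈ -80.063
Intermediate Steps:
R = -36 (R = 2*((6 + 3)*(-4 + 2)) = 2*(9*(-2)) = 2*(-18) = -36)
M = 1296 (M = (-36)**2 = 1296)
(M - 15)/Z = (1296 - 15)/(-16) = -1/16*1281 = -1281/16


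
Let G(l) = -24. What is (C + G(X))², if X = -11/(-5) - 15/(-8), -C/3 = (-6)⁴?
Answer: 15303744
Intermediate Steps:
C = -3888 (C = -3*(-6)⁴ = -3*1296 = -3888)
X = 163/40 (X = -11*(-⅕) - 15*(-⅛) = 11/5 + 15/8 = 163/40 ≈ 4.0750)
(C + G(X))² = (-3888 - 24)² = (-3912)² = 15303744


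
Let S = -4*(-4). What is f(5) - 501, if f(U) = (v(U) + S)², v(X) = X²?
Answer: 1180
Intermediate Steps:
S = 16
f(U) = (16 + U²)² (f(U) = (U² + 16)² = (16 + U²)²)
f(5) - 501 = (16 + 5²)² - 501 = (16 + 25)² - 501 = 41² - 501 = 1681 - 501 = 1180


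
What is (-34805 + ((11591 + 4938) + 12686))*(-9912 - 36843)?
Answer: 261360450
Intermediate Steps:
(-34805 + ((11591 + 4938) + 12686))*(-9912 - 36843) = (-34805 + (16529 + 12686))*(-46755) = (-34805 + 29215)*(-46755) = -5590*(-46755) = 261360450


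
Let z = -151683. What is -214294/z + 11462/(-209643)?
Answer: 2056506976/1514251389 ≈ 1.3581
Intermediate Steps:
-214294/z + 11462/(-209643) = -214294/(-151683) + 11462/(-209643) = -214294*(-1/151683) + 11462*(-1/209643) = 214294/151683 - 11462/209643 = 2056506976/1514251389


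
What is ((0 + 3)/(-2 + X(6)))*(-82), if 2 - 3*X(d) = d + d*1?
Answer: 369/8 ≈ 46.125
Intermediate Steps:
X(d) = 2/3 - 2*d/3 (X(d) = 2/3 - (d + d*1)/3 = 2/3 - (d + d)/3 = 2/3 - 2*d/3)
((0 + 3)/(-2 + X(6)))*(-82) = ((0 + 3)/(-2 + (2/3 - 2/3*6)))*(-82) = (3/(-2 + (2/3 - 4)))*(-82) = (3/(-2 - 10/3))*(-82) = (3/(-16/3))*(-82) = (3*(-3/16))*(-82) = -9/16*(-82) = 369/8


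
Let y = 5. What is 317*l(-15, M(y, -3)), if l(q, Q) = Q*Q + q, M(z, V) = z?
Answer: 3170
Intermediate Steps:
l(q, Q) = q + Q² (l(q, Q) = Q² + q = q + Q²)
317*l(-15, M(y, -3)) = 317*(-15 + 5²) = 317*(-15 + 25) = 317*10 = 3170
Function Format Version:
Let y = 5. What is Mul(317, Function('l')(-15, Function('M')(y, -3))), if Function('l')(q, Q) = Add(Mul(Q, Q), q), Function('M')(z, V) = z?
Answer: 3170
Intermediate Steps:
Function('l')(q, Q) = Add(q, Pow(Q, 2)) (Function('l')(q, Q) = Add(Pow(Q, 2), q) = Add(q, Pow(Q, 2)))
Mul(317, Function('l')(-15, Function('M')(y, -3))) = Mul(317, Add(-15, Pow(5, 2))) = Mul(317, Add(-15, 25)) = Mul(317, 10) = 3170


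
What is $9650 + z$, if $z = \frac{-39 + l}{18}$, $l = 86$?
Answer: $\frac{173747}{18} \approx 9652.6$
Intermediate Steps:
$z = \frac{47}{18}$ ($z = \frac{-39 + 86}{18} = 47 \cdot \frac{1}{18} = \frac{47}{18} \approx 2.6111$)
$9650 + z = 9650 + \frac{47}{18} = \frac{173747}{18}$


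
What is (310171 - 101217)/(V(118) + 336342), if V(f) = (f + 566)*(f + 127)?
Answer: 104477/251961 ≈ 0.41466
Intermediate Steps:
V(f) = (127 + f)*(566 + f) (V(f) = (566 + f)*(127 + f) = (127 + f)*(566 + f))
(310171 - 101217)/(V(118) + 336342) = (310171 - 101217)/((71882 + 118² + 693*118) + 336342) = 208954/((71882 + 13924 + 81774) + 336342) = 208954/(167580 + 336342) = 208954/503922 = 208954*(1/503922) = 104477/251961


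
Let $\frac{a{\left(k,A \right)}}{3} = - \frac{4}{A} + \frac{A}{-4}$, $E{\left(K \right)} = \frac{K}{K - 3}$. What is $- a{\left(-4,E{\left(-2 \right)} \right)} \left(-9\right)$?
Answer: $- \frac{2727}{10} \approx -272.7$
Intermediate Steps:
$E{\left(K \right)} = \frac{K}{-3 + K}$
$a{\left(k,A \right)} = - \frac{12}{A} - \frac{3 A}{4}$ ($a{\left(k,A \right)} = 3 \left(- \frac{4}{A} + \frac{A}{-4}\right) = 3 \left(- \frac{4}{A} + A \left(- \frac{1}{4}\right)\right) = 3 \left(- \frac{4}{A} - \frac{A}{4}\right) = - \frac{12}{A} - \frac{3 A}{4}$)
$- a{\left(-4,E{\left(-2 \right)} \right)} \left(-9\right) = - \left(- \frac{12}{\left(-2\right) \frac{1}{-3 - 2}} - \frac{3 \left(- \frac{2}{-3 - 2}\right)}{4}\right) \left(-9\right) = - \left(- \frac{12}{\left(-2\right) \frac{1}{-5}} - \frac{3 \left(- \frac{2}{-5}\right)}{4}\right) \left(-9\right) = - \left(- \frac{12}{\left(-2\right) \left(- \frac{1}{5}\right)} - \frac{3 \left(\left(-2\right) \left(- \frac{1}{5}\right)\right)}{4}\right) \left(-9\right) = - \left(- \frac{12}{\frac{2}{5}} - \frac{3}{10}\right) \left(-9\right) = - \left(\left(-12\right) \frac{5}{2} - \frac{3}{10}\right) \left(-9\right) = - \left(-30 - \frac{3}{10}\right) \left(-9\right) = - \frac{\left(-303\right) \left(-9\right)}{10} = \left(-1\right) \frac{2727}{10} = - \frac{2727}{10}$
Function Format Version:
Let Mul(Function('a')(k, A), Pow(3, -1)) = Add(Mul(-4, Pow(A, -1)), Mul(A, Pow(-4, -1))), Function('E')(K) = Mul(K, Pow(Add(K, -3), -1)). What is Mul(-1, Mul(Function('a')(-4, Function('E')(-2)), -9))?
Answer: Rational(-2727, 10) ≈ -272.70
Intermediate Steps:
Function('E')(K) = Mul(K, Pow(Add(-3, K), -1))
Function('a')(k, A) = Add(Mul(-12, Pow(A, -1)), Mul(Rational(-3, 4), A)) (Function('a')(k, A) = Mul(3, Add(Mul(-4, Pow(A, -1)), Mul(A, Pow(-4, -1)))) = Mul(3, Add(Mul(-4, Pow(A, -1)), Mul(A, Rational(-1, 4)))) = Mul(3, Add(Mul(-4, Pow(A, -1)), Mul(Rational(-1, 4), A))) = Add(Mul(-12, Pow(A, -1)), Mul(Rational(-3, 4), A)))
Mul(-1, Mul(Function('a')(-4, Function('E')(-2)), -9)) = Mul(-1, Mul(Add(Mul(-12, Pow(Mul(-2, Pow(Add(-3, -2), -1)), -1)), Mul(Rational(-3, 4), Mul(-2, Pow(Add(-3, -2), -1)))), -9)) = Mul(-1, Mul(Add(Mul(-12, Pow(Mul(-2, Pow(-5, -1)), -1)), Mul(Rational(-3, 4), Mul(-2, Pow(-5, -1)))), -9)) = Mul(-1, Mul(Add(Mul(-12, Pow(Mul(-2, Rational(-1, 5)), -1)), Mul(Rational(-3, 4), Mul(-2, Rational(-1, 5)))), -9)) = Mul(-1, Mul(Add(Mul(-12, Pow(Rational(2, 5), -1)), Mul(Rational(-3, 4), Rational(2, 5))), -9)) = Mul(-1, Mul(Add(Mul(-12, Rational(5, 2)), Rational(-3, 10)), -9)) = Mul(-1, Mul(Add(-30, Rational(-3, 10)), -9)) = Mul(-1, Mul(Rational(-303, 10), -9)) = Mul(-1, Rational(2727, 10)) = Rational(-2727, 10)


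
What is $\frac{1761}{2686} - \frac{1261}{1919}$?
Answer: $- \frac{7687}{5154434} \approx -0.0014913$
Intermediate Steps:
$\frac{1761}{2686} - \frac{1261}{1919} = - \frac{7687}{5154434}$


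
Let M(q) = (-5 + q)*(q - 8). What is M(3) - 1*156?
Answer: -146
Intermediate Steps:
M(q) = (-8 + q)*(-5 + q) (M(q) = (-5 + q)*(-8 + q) = (-8 + q)*(-5 + q))
M(3) - 1*156 = (40 + 3² - 13*3) - 1*156 = (40 + 9 - 39) - 156 = 10 - 156 = -146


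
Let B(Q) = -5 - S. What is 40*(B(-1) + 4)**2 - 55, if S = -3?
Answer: 105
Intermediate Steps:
B(Q) = -2 (B(Q) = -5 - 1*(-3) = -5 + 3 = -2)
40*(B(-1) + 4)**2 - 55 = 40*(-2 + 4)**2 - 55 = 40*2**2 - 55 = 40*4 - 55 = 160 - 55 = 105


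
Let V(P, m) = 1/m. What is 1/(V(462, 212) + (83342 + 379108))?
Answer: 212/98039401 ≈ 2.1624e-6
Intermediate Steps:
1/(V(462, 212) + (83342 + 379108)) = 1/(1/212 + (83342 + 379108)) = 1/(1/212 + 462450) = 1/(98039401/212) = 212/98039401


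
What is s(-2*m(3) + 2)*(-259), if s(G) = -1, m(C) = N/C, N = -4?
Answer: 259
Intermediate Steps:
m(C) = -4/C
s(-2*m(3) + 2)*(-259) = -1*(-259) = 259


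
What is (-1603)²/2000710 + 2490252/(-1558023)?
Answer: -326254051971/1039050732110 ≈ -0.31399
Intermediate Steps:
(-1603)²/2000710 + 2490252/(-1558023) = 2569609*(1/2000710) + 2490252*(-1/1558023) = 2569609/2000710 - 830084/519341 = -326254051971/1039050732110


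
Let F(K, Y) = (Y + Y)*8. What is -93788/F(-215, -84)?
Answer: 23447/336 ≈ 69.783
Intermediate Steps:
F(K, Y) = 16*Y (F(K, Y) = (2*Y)*8 = 16*Y)
-93788/F(-215, -84) = -93788/(16*(-84)) = -93788/(-1344) = -93788*(-1/1344) = 23447/336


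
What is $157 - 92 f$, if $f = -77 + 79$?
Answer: $-27$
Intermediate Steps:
$f = 2$
$157 - 92 f = 157 - 184 = -27$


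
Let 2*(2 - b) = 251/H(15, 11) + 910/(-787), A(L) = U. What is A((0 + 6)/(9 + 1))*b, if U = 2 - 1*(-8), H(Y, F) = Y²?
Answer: 715513/35415 ≈ 20.204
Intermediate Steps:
U = 10 (U = 2 + 8 = 10)
A(L) = 10
b = 715513/354150 (b = 2 - (251/(15²) + 910/(-787))/2 = 2 - (251/225 + 910*(-1/787))/2 = 2 - (251*(1/225) - 910/787)/2 = 2 - (251/225 - 910/787)/2 = 2 - ½*(-7213/177075) = 2 + 7213/354150 = 715513/354150 ≈ 2.0204)
A((0 + 6)/(9 + 1))*b = 10*(715513/354150) = 715513/35415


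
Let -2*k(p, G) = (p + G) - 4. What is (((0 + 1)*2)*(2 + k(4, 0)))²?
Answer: 16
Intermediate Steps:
k(p, G) = 2 - G/2 - p/2 (k(p, G) = -((p + G) - 4)/2 = -((G + p) - 4)/2 = -(-4 + G + p)/2 = 2 - G/2 - p/2)
(((0 + 1)*2)*(2 + k(4, 0)))² = (((0 + 1)*2)*(2 + (2 - ½*0 - ½*4)))² = ((1*2)*(2 + (2 + 0 - 2)))² = (2*(2 + 0))² = (2*2)² = 4² = 16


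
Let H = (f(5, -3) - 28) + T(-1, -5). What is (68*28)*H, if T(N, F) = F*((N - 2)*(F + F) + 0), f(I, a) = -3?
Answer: -344624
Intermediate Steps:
T(N, F) = 2*F**2*(-2 + N) (T(N, F) = F*((-2 + N)*(2*F) + 0) = F*(2*F*(-2 + N) + 0) = F*(2*F*(-2 + N)) = 2*F**2*(-2 + N))
H = -181 (H = (-3 - 28) + 2*(-5)**2*(-2 - 1) = -31 + 2*25*(-3) = -31 - 150 = -181)
(68*28)*H = (68*28)*(-181) = 1904*(-181) = -344624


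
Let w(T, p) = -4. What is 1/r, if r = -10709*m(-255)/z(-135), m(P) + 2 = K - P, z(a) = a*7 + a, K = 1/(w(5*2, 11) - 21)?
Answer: 2250/5643643 ≈ 0.00039868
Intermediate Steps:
K = -1/25 (K = 1/(-4 - 21) = 1/(-25) = -1/25 ≈ -0.040000)
z(a) = 8*a (z(a) = 7*a + a = 8*a)
m(P) = -51/25 - P (m(P) = -2 + (-1/25 - P) = -51/25 - P)
r = 5643643/2250 (r = -10709/((8*(-135))/(-51/25 - 1*(-255))) = -10709/((-1080/(-51/25 + 255))) = -10709/((-1080/6324/25)) = -10709/((-1080*25/6324)) = -10709/(-2250/527) = -10709*(-527/2250) = 5643643/2250 ≈ 2508.3)
1/r = 1/(5643643/2250) = 2250/5643643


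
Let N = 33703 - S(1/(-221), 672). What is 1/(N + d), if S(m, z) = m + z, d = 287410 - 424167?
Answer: -221/22923445 ≈ -9.6408e-6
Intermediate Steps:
d = -136757
N = 7299852/221 (N = 33703 - (1/(-221) + 672) = 33703 - (-1/221 + 672) = 33703 - 1*148511/221 = 33703 - 148511/221 = 7299852/221 ≈ 33031.)
1/(N + d) = 1/(7299852/221 - 136757) = 1/(-22923445/221) = -221/22923445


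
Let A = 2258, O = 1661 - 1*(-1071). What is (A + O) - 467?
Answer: 4523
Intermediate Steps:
O = 2732 (O = 1661 + 1071 = 2732)
(A + O) - 467 = (2258 + 2732) - 467 = 4990 - 467 = 4523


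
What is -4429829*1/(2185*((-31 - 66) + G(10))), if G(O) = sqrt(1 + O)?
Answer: 429693413/20534630 + 4429829*sqrt(11)/20534630 ≈ 21.641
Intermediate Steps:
-4429829*1/(2185*((-31 - 66) + G(10))) = -4429829*1/(2185*((-31 - 66) + sqrt(1 + 10))) = -4429829*1/(2185*(-97 + sqrt(11))) = -4429829/(-211945 + 2185*sqrt(11))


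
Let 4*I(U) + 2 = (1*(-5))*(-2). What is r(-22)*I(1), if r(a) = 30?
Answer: 60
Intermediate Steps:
I(U) = 2 (I(U) = -1/2 + ((1*(-5))*(-2))/4 = -1/2 + (-5*(-2))/4 = -1/2 + (1/4)*10 = -1/2 + 5/2 = 2)
r(-22)*I(1) = 30*2 = 60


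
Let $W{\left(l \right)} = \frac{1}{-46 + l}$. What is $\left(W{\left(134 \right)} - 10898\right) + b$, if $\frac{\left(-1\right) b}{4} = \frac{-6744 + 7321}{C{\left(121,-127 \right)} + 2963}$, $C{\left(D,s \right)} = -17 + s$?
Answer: $- \frac{2703688941}{248072} \approx -10899.0$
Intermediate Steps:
$b = - \frac{2308}{2819}$ ($b = - 4 \frac{-6744 + 7321}{\left(-17 - 127\right) + 2963} = - 4 \frac{577}{-144 + 2963} = - 4 \cdot \frac{577}{2819} = - 4 \cdot 577 \cdot \frac{1}{2819} = \left(-4\right) \frac{577}{2819} = - \frac{2308}{2819} \approx -0.81873$)
$\left(W{\left(134 \right)} - 10898\right) + b = \left(\frac{1}{-46 + 134} - 10898\right) - \frac{2308}{2819} = \left(\frac{1}{88} - 10898\right) - \frac{2308}{2819} = - \frac{959023}{88} - \frac{2308}{2819} = - \frac{2703688941}{248072}$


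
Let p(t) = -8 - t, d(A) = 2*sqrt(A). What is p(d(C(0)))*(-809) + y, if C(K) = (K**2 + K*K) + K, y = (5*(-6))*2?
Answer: 6412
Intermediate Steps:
y = -60 (y = -30*2 = -60)
C(K) = K + 2*K**2 (C(K) = (K**2 + K**2) + K = 2*K**2 + K = K + 2*K**2)
p(d(C(0)))*(-809) + y = (-8 - 2*sqrt(0*(1 + 2*0)))*(-809) - 60 = (-8 - 2*sqrt(0*(1 + 0)))*(-809) - 60 = (-8 - 2*sqrt(0*1))*(-809) - 60 = (-8 - 2*sqrt(0))*(-809) - 60 = (-8 - 2*0)*(-809) - 60 = (-8 - 1*0)*(-809) - 60 = (-8 + 0)*(-809) - 60 = -8*(-809) - 60 = 6472 - 60 = 6412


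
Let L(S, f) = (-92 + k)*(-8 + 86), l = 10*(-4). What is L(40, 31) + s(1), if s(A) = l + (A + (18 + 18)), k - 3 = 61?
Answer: -2187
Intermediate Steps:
k = 64 (k = 3 + 61 = 64)
l = -40
L(S, f) = -2184 (L(S, f) = (-92 + 64)*(-8 + 86) = -28*78 = -2184)
s(A) = -4 + A (s(A) = -40 + (A + (18 + 18)) = -40 + (A + 36) = -40 + (36 + A) = -4 + A)
L(40, 31) + s(1) = -2184 + (-4 + 1) = -2184 - 3 = -2187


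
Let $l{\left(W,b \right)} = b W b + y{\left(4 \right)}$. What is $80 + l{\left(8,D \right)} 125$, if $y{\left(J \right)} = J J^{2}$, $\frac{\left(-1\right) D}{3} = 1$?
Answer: $17080$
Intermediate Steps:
$D = -3$ ($D = \left(-3\right) 1 = -3$)
$y{\left(J \right)} = J^{3}$
$l{\left(W,b \right)} = 64 + W b^{2}$ ($l{\left(W,b \right)} = b W b + 4^{3} = W b b + 64 = W b^{2} + 64 = 64 + W b^{2}$)
$80 + l{\left(8,D \right)} 125 = 80 + \left(64 + 8 \left(-3\right)^{2}\right) 125 = 80 + \left(64 + 8 \cdot 9\right) 125 = 80 + \left(64 + 72\right) 125 = 80 + 136 \cdot 125 = 80 + 17000 = 17080$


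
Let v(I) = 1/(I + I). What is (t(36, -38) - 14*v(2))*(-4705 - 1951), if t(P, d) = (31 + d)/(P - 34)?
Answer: 46592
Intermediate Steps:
t(P, d) = (31 + d)/(-34 + P)
v(I) = 1/(2*I)
(t(36, -38) - 14*v(2))*(-4705 - 1951) = ((31 - 38)/(-34 + 36) - 7/2)*(-4705 - 1951) = (-7/2 - 7/2)*(-6656) = -7*(-6656) = 46592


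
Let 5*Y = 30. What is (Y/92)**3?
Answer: 27/97336 ≈ 0.00027739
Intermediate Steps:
Y = 6 (Y = (1/5)*30 = 6)
(Y/92)**3 = (6/92)**3 = (6*(1/92))**3 = (3/46)**3 = 27/97336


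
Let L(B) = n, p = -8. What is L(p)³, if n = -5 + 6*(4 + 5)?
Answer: 117649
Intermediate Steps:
n = 49 (n = -5 + 6*9 = -5 + 54 = 49)
L(B) = 49
L(p)³ = 49³ = 117649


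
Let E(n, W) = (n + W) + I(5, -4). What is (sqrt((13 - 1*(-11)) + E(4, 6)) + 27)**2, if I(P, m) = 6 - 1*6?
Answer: (27 + sqrt(34))**2 ≈ 1077.9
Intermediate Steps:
I(P, m) = 0 (I(P, m) = 6 - 6 = 0)
E(n, W) = W + n (E(n, W) = (n + W) + 0 = (W + n) + 0 = W + n)
(sqrt((13 - 1*(-11)) + E(4, 6)) + 27)**2 = (sqrt((13 - 1*(-11)) + (6 + 4)) + 27)**2 = (sqrt((13 + 11) + 10) + 27)**2 = (sqrt(24 + 10) + 27)**2 = (sqrt(34) + 27)**2 = (27 + sqrt(34))**2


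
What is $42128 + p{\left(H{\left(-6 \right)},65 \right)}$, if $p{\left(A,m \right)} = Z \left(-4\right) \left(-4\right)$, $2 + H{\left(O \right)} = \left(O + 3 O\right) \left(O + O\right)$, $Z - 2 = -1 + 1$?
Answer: $42160$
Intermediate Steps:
$Z = 2$ ($Z = 2 + \left(-1 + 1\right) = 2 + 0 = 2$)
$H{\left(O \right)} = -2 + 8 O^{2}$ ($H{\left(O \right)} = -2 + \left(O + 3 O\right) \left(O + O\right) = -2 + 4 O 2 O = -2 + 8 O^{2}$)
$p{\left(A,m \right)} = 32$ ($p{\left(A,m \right)} = 2 \left(-4\right) \left(-4\right) = \left(-8\right) \left(-4\right) = 32$)
$42128 + p{\left(H{\left(-6 \right)},65 \right)} = 42128 + 32 = 42160$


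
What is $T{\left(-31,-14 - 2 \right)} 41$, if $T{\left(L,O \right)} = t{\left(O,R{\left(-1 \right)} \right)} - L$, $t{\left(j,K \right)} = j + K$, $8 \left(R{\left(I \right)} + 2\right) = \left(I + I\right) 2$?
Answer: $\frac{1025}{2} \approx 512.5$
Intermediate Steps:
$R{\left(I \right)} = -2 + \frac{I}{2}$ ($R{\left(I \right)} = -2 + \frac{\left(I + I\right) 2}{8} = -2 + \frac{2 I 2}{8} = -2 + \frac{4 I}{8} = -2 + \frac{I}{2}$)
$t{\left(j,K \right)} = K + j$
$T{\left(L,O \right)} = - \frac{5}{2} + O - L$ ($T{\left(L,O \right)} = \left(\left(-2 + \frac{1}{2} \left(-1\right)\right) + O\right) - L = \left(\left(-2 - \frac{1}{2}\right) + O\right) - L = \left(- \frac{5}{2} + O\right) - L = - \frac{5}{2} + O - L$)
$T{\left(-31,-14 - 2 \right)} 41 = \left(- \frac{5}{2} - 16 - -31\right) 41 = \left(- \frac{5}{2} - 16 + 31\right) 41 = \frac{25}{2} \cdot 41 = \frac{1025}{2}$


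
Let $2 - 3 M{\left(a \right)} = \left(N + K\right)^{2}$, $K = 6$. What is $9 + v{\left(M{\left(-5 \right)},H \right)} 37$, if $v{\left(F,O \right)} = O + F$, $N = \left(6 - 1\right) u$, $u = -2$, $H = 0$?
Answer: $- \frac{491}{3} \approx -163.67$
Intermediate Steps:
$N = -10$ ($N = \left(6 - 1\right) \left(-2\right) = 5 \left(-2\right) = -10$)
$M{\left(a \right)} = - \frac{14}{3}$ ($M{\left(a \right)} = \frac{2}{3} - \frac{\left(-10 + 6\right)^{2}}{3} = \frac{2}{3} - \frac{\left(-4\right)^{2}}{3} = \frac{2}{3} - \frac{16}{3} = - \frac{14}{3}$)
$v{\left(F,O \right)} = F + O$
$9 + v{\left(M{\left(-5 \right)},H \right)} 37 = 9 + \left(- \frac{14}{3} + 0\right) 37 = 9 - \frac{518}{3} = - \frac{491}{3}$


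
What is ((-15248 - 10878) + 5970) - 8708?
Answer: -28864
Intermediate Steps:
((-15248 - 10878) + 5970) - 8708 = (-26126 + 5970) - 8708 = -20156 - 8708 = -28864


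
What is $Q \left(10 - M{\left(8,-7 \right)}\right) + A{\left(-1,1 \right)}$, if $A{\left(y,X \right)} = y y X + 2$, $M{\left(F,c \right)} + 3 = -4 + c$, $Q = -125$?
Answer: $-2997$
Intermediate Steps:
$M{\left(F,c \right)} = -7 + c$ ($M{\left(F,c \right)} = -3 + \left(-4 + c\right) = -7 + c$)
$A{\left(y,X \right)} = 2 + X y^{2}$ ($A{\left(y,X \right)} = y^{2} X + 2 = X y^{2} + 2 = 2 + X y^{2}$)
$Q \left(10 - M{\left(8,-7 \right)}\right) + A{\left(-1,1 \right)} = - 125 \left(10 - \left(-7 - 7\right)\right) + \left(2 + 1 \left(-1\right)^{2}\right) = - 125 \left(10 - -14\right) + \left(2 + 1 \cdot 1\right) = - 125 \left(10 + 14\right) + \left(2 + 1\right) = \left(-125\right) 24 + 3 = -3000 + 3 = -2997$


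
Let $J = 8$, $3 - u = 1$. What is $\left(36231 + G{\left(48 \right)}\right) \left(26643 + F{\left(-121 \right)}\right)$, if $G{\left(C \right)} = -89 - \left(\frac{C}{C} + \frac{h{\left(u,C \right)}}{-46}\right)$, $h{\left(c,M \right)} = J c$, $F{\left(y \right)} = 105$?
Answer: $\frac{22234301748}{23} \approx 9.6671 \cdot 10^{8}$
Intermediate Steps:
$u = 2$ ($u = 3 - 1 = 2$)
$h{\left(c,M \right)} = 8 c$
$G{\left(C \right)} = - \frac{2062}{23}$ ($G{\left(C \right)} = -89 - \left(\frac{C}{C} + \frac{8 \cdot 2}{-46}\right) = -89 - \left(1 + 16 \left(- \frac{1}{46}\right)\right) = -89 - \left(1 - \frac{8}{23}\right) = -89 - \frac{15}{23} = - \frac{2062}{23}$)
$\left(36231 + G{\left(48 \right)}\right) \left(26643 + F{\left(-121 \right)}\right) = \left(36231 - \frac{2062}{23}\right) \left(26643 + 105\right) = \frac{831251}{23} \cdot 26748 = \frac{22234301748}{23}$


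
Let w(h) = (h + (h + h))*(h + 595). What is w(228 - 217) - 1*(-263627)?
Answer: 283625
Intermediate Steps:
w(h) = 3*h*(595 + h) (w(h) = (h + 2*h)*(595 + h) = (3*h)*(595 + h) = 3*h*(595 + h))
w(228 - 217) - 1*(-263627) = 3*(228 - 217)*(595 + (228 - 217)) - 1*(-263627) = 3*11*(595 + 11) + 263627 = 3*11*606 + 263627 = 19998 + 263627 = 283625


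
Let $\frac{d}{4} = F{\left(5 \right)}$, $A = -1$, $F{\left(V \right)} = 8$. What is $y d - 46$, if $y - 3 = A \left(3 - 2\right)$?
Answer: $18$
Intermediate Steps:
$d = 32$ ($d = 4 \cdot 8 = 32$)
$y = 2$ ($y = 3 - \left(3 - 2\right) = 3 - 1 = 2$)
$y d - 46 = 2 \cdot 32 - 46 = 64 - 46 = 18$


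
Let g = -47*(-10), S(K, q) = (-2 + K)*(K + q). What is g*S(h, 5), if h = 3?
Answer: 3760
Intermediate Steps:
g = 470
g*S(h, 5) = 470*(3² - 2*3 - 2*5 + 3*5) = 470*(9 - 6 - 10 + 15) = 470*8 = 3760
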